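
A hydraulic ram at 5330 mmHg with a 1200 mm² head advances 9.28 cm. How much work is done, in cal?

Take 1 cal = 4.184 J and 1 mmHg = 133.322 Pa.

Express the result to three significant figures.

5330 mmHg → 710606 Pa
1200 mm² → 0.0012 m²
F = P × A = 710606 × 0.0012 = 852.727 N
9.28 cm → 0.0928 m
W = F × d = 852.727 × 0.0928 = 79.1331 J
In cal: 79.1331 / 4.184 = 18.9133 cal

18.9 cal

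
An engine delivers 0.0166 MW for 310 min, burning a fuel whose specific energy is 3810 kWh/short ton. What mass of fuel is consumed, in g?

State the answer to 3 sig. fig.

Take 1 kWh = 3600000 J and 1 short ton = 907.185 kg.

2.04×10⁴ g

0.0166 MW → 16600 W
310 min → 18600 s
E = P × t = 16600 × 18600 = 3.0876×10⁸ J
3810 kWh/short ton → 1.51193×10⁷ J/kg
m = E / e_s = 3.0876×10⁸ / 1.51193×10⁷ = 20.4216 kg
In g: 20.4216 / 0.001 = 20421.6 g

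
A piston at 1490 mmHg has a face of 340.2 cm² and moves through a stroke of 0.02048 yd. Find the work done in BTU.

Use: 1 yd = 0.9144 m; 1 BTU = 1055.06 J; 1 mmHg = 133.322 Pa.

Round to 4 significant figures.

1490 mmHg → 198650 Pa
340.2 cm² → 0.03402 m²
F = P × A = 198650 × 0.03402 = 6758.07 N
0.02048 yd → 0.0187269 m
W = F × d = 6758.07 × 0.0187269 = 126.558 J
In BTU: 126.558 / 1055.06 = 0.119953 BTU

0.1200 BTU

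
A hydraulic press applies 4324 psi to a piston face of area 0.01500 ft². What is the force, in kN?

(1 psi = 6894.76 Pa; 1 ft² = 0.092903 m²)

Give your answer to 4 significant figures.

4324 psi × 6894.76 = 2.98129×10⁷ Pa
0.01500 ft² × 0.092903 = 0.00139354 m²
F = P × A = 2.98129×10⁷ Pa × 0.00139354 m² = 41545.5 N
41545.5 N ÷ (1000 N/kN) = 41.5455 kN

41.55 kN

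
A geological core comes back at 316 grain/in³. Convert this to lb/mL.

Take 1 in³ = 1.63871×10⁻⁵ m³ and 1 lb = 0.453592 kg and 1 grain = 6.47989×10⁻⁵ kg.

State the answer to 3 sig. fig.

0.00275 lb/mL

316 grain/in³ × 6.47989×10⁻⁵ kg/grain ÷ 1.63871×10⁻⁵ m³/in³ = 1249.55 kg/m³
1249.55 kg/m³ ÷ 0.453592 kg/lb × 10⁻⁶ m³/mL = 0.00275479 lb/mL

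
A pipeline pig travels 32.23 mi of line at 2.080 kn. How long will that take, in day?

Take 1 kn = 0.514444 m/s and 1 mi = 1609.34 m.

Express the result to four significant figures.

0.5610 day

32.23 mi × 1609.34 → 51869 m
2.080 kn × 0.514444 → 1.07004 m/s
t = d / v = 51869 m / 1.07004 m/s = 48473.9 s
48473.9 s ÷ (86400 s/day) = 0.561041 day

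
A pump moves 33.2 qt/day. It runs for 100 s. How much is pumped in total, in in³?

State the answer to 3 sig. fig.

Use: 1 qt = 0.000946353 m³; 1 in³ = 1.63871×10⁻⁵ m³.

2.22 in³

33.2 qt/day → 3.63645×10⁻⁷ m³/s
V = Q × t = 3.63645×10⁻⁷ × 100 = 3.63645×10⁻⁵ m³
In in³: 3.63645×10⁻⁵ / 1.63871×10⁻⁵ = 2.21909 in³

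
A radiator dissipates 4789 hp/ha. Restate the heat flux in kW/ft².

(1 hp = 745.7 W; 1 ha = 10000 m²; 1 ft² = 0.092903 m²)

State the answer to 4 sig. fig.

4789 hp/ha × 745.7 W/hp ÷ 10000 m²/ha = 357.116 W/m²
357.116 W/m² ÷ 1000 W/kW × 0.092903 m²/ft² = 0.0331771 kW/ft²

0.03318 kW/ft²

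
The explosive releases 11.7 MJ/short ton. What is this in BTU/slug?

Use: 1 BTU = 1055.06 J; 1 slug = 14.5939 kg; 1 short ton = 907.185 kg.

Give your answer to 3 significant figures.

178 BTU/slug

11.7 MJ/short ton × 1000000 J/MJ ÷ 907.185 kg/short ton = 12897 J/kg
12897 J/kg ÷ 1055.06 J/BTU × 14.5939 kg/slug = 178.395 BTU/slug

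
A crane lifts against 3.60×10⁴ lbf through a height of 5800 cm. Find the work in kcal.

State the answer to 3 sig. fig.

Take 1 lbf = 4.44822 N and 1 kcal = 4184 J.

3.60×10⁴ lbf × 4.44822 = 160136 N
5800 cm × 0.01 = 58 m
W = F × d = 160136 N × 58 m = 9.28789×10⁶ J
9.28789×10⁶ J ÷ (4184 J/kcal) = 2219.86 kcal

2220 kcal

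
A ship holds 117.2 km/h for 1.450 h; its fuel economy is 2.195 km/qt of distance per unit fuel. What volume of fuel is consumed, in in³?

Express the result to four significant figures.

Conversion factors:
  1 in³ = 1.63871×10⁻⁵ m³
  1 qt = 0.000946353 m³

4471 in³

117.2 km/h → 32.5556 m/s
1.450 h → 5220 s
d = v × t = 32.5556 × 5220 = 169940 m
2.195 km/qt → 2.31943×10⁶ m/m³
V = d / (distance per unit fuel) = 169940 / 2.31943×10⁶ = 0.073268 m³
In in³: 0.073268 / 1.63871×10⁻⁵ = 4471.08 in³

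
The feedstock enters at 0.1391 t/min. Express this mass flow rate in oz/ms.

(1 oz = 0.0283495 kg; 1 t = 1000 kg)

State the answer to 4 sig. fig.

0.08178 oz/ms

0.1391 t/min × 1000 kg/t ÷ 60 s/min = 2.31833 kg/s
2.31833 kg/s ÷ 0.0283495 kg/oz × 0.001 s/ms = 0.0817768 oz/ms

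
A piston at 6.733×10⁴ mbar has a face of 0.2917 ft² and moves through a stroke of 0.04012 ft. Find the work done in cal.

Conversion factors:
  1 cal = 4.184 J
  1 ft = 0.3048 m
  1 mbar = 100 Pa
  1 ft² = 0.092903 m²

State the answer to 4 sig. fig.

533.3 cal

6.733×10⁴ mbar → 6.733×10⁶ Pa
0.2917 ft² → 0.0270998 m²
F = P × A = 6.733×10⁶ × 0.0270998 = 182463 N
0.04012 ft → 0.0122286 m
W = F × d = 182463 × 0.0122286 = 2231.27 J
In cal: 2231.27 / 4.184 = 533.286 cal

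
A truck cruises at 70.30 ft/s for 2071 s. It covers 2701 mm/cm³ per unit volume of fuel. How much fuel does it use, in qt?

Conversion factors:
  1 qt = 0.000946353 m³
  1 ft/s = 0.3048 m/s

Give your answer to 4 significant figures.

70.30 ft/s → 21.4274 m/s
d = v × t = 21.4274 × 2071 = 44376.1 m
2701 mm/cm³ → 2.701×10⁶ m/m³
V = d / (distance per unit fuel) = 44376.1 / 2.701×10⁶ = 0.0164295 m³
In qt: 0.0164295 / 0.000946353 = 17.3609 qt

17.36 qt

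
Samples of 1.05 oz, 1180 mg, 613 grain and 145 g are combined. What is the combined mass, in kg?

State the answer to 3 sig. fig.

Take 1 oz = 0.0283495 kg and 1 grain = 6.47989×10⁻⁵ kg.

0.216 kg

1.05 oz × 0.0283495 = 0.029767 kg
1180 mg × 10⁻⁶ = 0.00118 kg
613 grain × 6.47989×10⁻⁵ = 0.0397217 kg
145 g × 0.001 = 0.145 kg
Total: 0.029767 + 0.00118 + 0.0397217 + 0.145 = 0.215669 kg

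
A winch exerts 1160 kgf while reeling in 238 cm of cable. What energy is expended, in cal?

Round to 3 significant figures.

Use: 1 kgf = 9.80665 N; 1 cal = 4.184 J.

1160 kgf × 9.80665 = 11375.7 N
238 cm × 0.01 = 2.38 m
W = F × d = 11375.7 N × 2.38 m = 27074.2 J
27074.2 J ÷ (4.184 J/cal) = 6470.89 cal

6470 cal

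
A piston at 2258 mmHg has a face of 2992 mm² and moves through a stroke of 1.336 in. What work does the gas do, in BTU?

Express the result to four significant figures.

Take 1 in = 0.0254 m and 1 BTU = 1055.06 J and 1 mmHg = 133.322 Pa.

0.02897 BTU

2258 mmHg → 301041 Pa
2992 mm² → 0.002992 m²
F = P × A = 301041 × 0.002992 = 900.715 N
1.336 in → 0.0339344 m
W = F × d = 900.715 × 0.0339344 = 30.5652 J
In BTU: 30.5652 / 1055.06 = 0.0289701 BTU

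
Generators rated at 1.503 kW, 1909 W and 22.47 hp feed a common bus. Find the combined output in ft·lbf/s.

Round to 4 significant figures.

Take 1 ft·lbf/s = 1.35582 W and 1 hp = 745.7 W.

1.488×10⁴ ft·lbf/s

1.503 kW × 1000 → 1503 W
1909 W (already W)
22.47 hp × 745.7 → 16755.9 W
Combined: 1503 + 1909 + 16755.9 = 20167.9 W
In ft·lbf/s: 20167.9 / 1.35582 = 14875.1 ft·lbf/s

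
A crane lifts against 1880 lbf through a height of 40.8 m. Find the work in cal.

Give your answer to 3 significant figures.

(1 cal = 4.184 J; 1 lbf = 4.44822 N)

1880 lbf × 4.44822 → 8362.65 N
W = F × d = 8362.65 N × 40.8 m = 341196 J
341196 J ÷ (4.184 J/cal) = 81547.8 cal

8.15×10⁴ cal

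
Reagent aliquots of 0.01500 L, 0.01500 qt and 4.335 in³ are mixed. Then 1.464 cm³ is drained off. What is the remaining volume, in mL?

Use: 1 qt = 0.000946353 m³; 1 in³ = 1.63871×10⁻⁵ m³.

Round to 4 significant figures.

98.77 mL

0.01500 L × 0.001 = 1.5×10⁻⁵ m³
0.01500 qt × 0.000946353 = 1.41953×10⁻⁵ m³
4.335 in³ × 1.63871×10⁻⁵ = 7.10381×10⁻⁵ m³
1.464 cm³ × 10⁻⁶ = 1.464×10⁻⁶ m³
Net: 1.5×10⁻⁵ + 1.41953×10⁻⁵ + 7.10381×10⁻⁵ − 1.464×10⁻⁶ = 9.87694×10⁻⁵ m³
In mL: 9.87694×10⁻⁵ / 10⁻⁶ = 98.7694 mL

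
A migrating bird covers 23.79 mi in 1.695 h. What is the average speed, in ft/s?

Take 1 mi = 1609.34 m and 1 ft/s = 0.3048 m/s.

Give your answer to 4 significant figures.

20.59 ft/s

23.79 mi × 1609.34 = 38286.2 m
1.695 h × 3600 = 6102 s
v = d / t = 38286.2 m / 6102 s = 6.27437 m/s
6.27437 m/s ÷ (0.3048 m/s/ft/s) = 20.5852 ft/s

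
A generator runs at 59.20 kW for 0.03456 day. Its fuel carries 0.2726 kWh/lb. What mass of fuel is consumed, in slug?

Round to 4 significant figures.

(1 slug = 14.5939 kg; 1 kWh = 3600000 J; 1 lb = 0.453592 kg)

59.20 kW → 59200 W
0.03456 day → 2985.98 s
E = P × t = 59200 × 2985.98 = 1.7677×10⁸ J
0.2726 kWh/lb → 2.16353×10⁶ J/kg
m = E / e_s = 1.7677×10⁸ / 2.16353×10⁶ = 81.7044 kg
In slug: 81.7044 / 14.5939 = 5.59853 slug

5.599 slug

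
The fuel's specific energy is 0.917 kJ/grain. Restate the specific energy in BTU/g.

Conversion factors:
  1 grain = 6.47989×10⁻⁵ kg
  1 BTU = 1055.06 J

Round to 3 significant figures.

13.4 BTU/g

0.917 kJ/grain × 1000 J/kJ ÷ 6.47989×10⁻⁵ kg/grain = 1.41515×10⁷ J/kg
1.41515×10⁷ J/kg ÷ 1055.06 J/BTU × 0.001 kg/g = 13.413 BTU/g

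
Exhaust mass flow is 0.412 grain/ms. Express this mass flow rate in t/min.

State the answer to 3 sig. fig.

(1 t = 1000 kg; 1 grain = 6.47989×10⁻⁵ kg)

0.412 grain/ms × 6.47989×10⁻⁵ kg/grain ÷ 0.001 s/ms = 0.0266971 kg/s
0.0266971 kg/s ÷ 1000 kg/t × 60 s/min = 0.00160183 t/min

0.00160 t/min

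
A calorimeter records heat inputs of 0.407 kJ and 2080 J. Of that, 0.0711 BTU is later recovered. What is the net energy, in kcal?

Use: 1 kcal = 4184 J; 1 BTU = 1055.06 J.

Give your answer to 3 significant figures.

0.407 kJ × 1000 = 407 J
2080 J (already J)
0.0711 BTU × 1055.06 = 75.0148 J
Result: 407 + 2080 − 75.0148 = 2411.99 J
In kcal: 2411.99 / 4184 = 0.576479 kcal

0.576 kcal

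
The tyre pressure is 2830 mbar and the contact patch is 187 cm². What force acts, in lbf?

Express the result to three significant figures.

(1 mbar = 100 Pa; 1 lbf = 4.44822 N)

2830 mbar × 100 → 283000 Pa
187 cm² × 0.0001 → 0.0187 m²
F = P × A = 283000 Pa × 0.0187 m² = 5292.1 N
5292.1 N ÷ (4.44822 N/lbf) = 1189.71 lbf

1190 lbf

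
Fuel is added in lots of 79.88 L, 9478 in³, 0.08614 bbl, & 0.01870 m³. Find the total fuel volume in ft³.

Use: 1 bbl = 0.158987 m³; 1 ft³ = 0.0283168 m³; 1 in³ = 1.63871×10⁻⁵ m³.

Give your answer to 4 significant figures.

79.88 L × 0.001 = 0.07988 m³
9478 in³ × 1.63871×10⁻⁵ = 0.155317 m³
0.08614 bbl × 0.158987 = 0.0136951 m³
0.01870 m³ (already m³)
Total: 0.07988 + 0.155317 + 0.0136951 + 0.0187 = 0.267592 m³
In ft³: 0.267592 / 0.0283168 = 9.44994 ft³

9.450 ft³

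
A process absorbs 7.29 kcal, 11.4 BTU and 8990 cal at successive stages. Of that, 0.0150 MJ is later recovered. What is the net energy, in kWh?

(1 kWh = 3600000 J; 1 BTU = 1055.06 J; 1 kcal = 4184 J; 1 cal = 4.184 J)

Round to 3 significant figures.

7.29 kcal × 4184 = 30501.4 J
11.4 BTU × 1055.06 = 12027.7 J
8990 cal × 4.184 = 37614.2 J
0.0150 MJ × 1000000 = 15000 J
Result: 30501.4 + 12027.7 + 37614.2 − 15000 = 65143.3 J
In kWh: 65143.3 / 3600000 = 0.0180954 kWh

0.0181 kWh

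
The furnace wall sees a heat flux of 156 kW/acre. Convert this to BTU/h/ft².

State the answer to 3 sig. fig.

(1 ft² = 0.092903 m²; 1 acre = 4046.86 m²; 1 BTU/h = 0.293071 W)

156 kW/acre × 1000 W/kW ÷ 4046.86 m²/acre = 38.5484 W/m²
38.5484 W/m² ÷ 0.293071 W/BTU/h × 0.092903 m²/ft² = 12.2198 BTU/h/ft²

12.2 BTU/h/ft²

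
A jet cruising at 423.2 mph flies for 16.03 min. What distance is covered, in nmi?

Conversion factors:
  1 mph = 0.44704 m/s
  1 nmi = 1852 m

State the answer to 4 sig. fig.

98.25 nmi

423.2 mph × 0.44704 → 189.187 m/s
16.03 min × 60 → 961.8 s
d = v × t = 189.187 m/s × 961.8 s = 181960 m
181960 m ÷ (1852 m/nmi) = 98.2505 nmi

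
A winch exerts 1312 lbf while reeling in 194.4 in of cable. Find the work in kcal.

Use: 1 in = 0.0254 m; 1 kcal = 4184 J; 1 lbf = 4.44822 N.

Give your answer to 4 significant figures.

1312 lbf × 4.44822 = 5836.06 N
194.4 in × 0.0254 = 4.93776 m
W = F × d = 5836.06 N × 4.93776 m = 28817.1 J
28817.1 J ÷ (4184 J/kcal) = 6.88745 kcal

6.887 kcal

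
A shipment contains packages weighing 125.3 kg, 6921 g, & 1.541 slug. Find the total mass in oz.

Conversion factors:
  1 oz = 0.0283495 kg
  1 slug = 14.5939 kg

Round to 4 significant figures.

5457 oz

125.3 kg (already kg)
6921 g × 0.001 → 6.921 kg
1.541 slug × 14.5939 → 22.4892 kg
Combined: 125.3 + 6.921 + 22.4892 = 154.71 kg
In oz: 154.71 / 0.0283495 = 5457.24 oz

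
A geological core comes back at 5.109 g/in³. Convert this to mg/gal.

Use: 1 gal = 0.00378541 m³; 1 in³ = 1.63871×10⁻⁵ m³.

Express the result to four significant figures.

5.109 g/in³ × 0.001 kg/g ÷ 1.63871×10⁻⁵ m³/in³ = 311.77 kg/m³
311.77 kg/m³ ÷ 10⁻⁶ kg/mg × 0.00378541 m³/gal = 1.18018×10⁶ mg/gal

1.180×10⁶ mg/gal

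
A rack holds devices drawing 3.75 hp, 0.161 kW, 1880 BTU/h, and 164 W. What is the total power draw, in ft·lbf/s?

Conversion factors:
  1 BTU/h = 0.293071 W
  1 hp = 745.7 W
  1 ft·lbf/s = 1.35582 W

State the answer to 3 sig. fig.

3.75 hp × 745.7 = 2796.38 W
0.161 kW × 1000 = 161 W
1880 BTU/h × 0.293071 = 550.973 W
164 W (already W)
Total: 2796.38 + 161 + 550.973 + 164 = 3672.35 W
In ft·lbf/s: 3672.35 / 1.35582 = 2708.58 ft·lbf/s

2710 ft·lbf/s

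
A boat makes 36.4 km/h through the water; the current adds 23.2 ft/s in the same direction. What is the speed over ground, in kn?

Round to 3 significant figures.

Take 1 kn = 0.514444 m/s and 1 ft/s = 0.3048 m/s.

33.4 kn

36.4 km/h × (1/3.6) = 10.1111 m/s
23.2 ft/s × 0.3048 = 7.07136 m/s
Sum: 10.1111 + 7.07136 = 17.1825 m/s
In kn: 17.1825 / 0.514444 = 33.4001 kn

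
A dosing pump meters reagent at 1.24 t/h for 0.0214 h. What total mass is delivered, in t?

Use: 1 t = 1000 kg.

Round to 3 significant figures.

0.0265 t

1.24 t/h → 0.344444 kg/s
0.0214 h → 77.04 s
m = ṁ × t = 0.344444 × 77.04 = 26.536 kg
In t: 26.536 / 1000 = 0.026536 t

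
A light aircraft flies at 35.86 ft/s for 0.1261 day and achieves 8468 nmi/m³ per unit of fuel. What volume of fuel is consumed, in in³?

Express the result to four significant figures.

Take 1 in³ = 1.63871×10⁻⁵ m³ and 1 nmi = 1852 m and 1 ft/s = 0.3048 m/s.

35.86 ft/s → 10.9301 m/s
0.1261 day → 10895 s
d = v × t = 10.9301 × 10895 = 119083 m
8468 nmi/m³ → 1.56827×10⁷ m/m³
V = d / (distance per unit fuel) = 119083 / 1.56827×10⁷ = 0.00759327 m³
In in³: 0.00759327 / 1.63871×10⁻⁵ = 463.369 in³

463.4 in³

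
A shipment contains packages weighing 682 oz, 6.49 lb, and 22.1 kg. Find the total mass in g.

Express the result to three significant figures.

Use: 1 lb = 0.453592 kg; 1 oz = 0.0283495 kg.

682 oz × 0.0283495 = 19.3344 kg
6.49 lb × 0.453592 = 2.94381 kg
22.1 kg (already kg)
Combined: 19.3344 + 2.94381 + 22.1 = 44.3782 kg
In g: 44.3782 / 0.001 = 44378.2 g

4.44×10⁴ g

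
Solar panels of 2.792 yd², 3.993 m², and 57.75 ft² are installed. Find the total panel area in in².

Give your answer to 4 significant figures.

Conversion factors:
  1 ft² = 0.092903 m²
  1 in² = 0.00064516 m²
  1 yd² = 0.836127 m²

2.792 yd² × 0.836127 → 2.33447 m²
3.993 m² (already m²)
57.75 ft² × 0.092903 → 5.36515 m²
Sum: 2.33447 + 3.993 + 5.36515 = 11.6926 m²
In in²: 11.6926 / 0.00064516 = 18123.6 in²

1.812×10⁴ in²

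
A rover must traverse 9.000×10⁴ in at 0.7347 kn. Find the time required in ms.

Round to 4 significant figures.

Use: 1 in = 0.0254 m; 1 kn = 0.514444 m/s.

6.048×10⁶ ms

9.000×10⁴ in × 0.0254 → 2286 m
0.7347 kn × 0.514444 → 0.377962 m/s
t = d / v = 2286 m / 0.377962 m/s = 6048.23 s
6048.23 s ÷ (0.001 s/ms) = 6.04823×10⁶ ms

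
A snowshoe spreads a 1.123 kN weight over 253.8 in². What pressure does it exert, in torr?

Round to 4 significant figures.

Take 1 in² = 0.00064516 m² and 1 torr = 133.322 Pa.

1.123 kN × 1000 = 1123 N
253.8 in² × 0.00064516 = 0.163742 m²
P = F / A = 1123 N / 0.163742 m² = 6858.35 Pa
6858.35 Pa ÷ (133.322 Pa/torr) = 51.442 torr

51.44 torr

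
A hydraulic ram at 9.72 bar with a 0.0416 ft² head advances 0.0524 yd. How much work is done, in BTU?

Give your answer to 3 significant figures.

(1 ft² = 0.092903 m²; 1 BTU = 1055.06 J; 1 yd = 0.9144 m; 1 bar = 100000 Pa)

9.72 bar → 972000 Pa
0.0416 ft² → 0.00386476 m²
F = P × A = 972000 × 0.00386476 = 3756.55 N
0.0524 yd → 0.0479146 m
W = F × d = 3756.55 × 0.0479146 = 179.994 J
In BTU: 179.994 / 1055.06 = 0.170601 BTU

0.171 BTU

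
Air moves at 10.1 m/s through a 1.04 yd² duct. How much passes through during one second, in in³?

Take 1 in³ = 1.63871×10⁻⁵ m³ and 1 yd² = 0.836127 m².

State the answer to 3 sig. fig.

1.04 yd² × 0.836127 = 0.869572 m²
V = v × A × t = 10.1 m/s × 0.869572 m² × 1 s = 8.78268 m³
8.78268 m³ ÷ (1.63871×10⁻⁵ m³/in³) = 535951 in³

5.36×10⁵ in³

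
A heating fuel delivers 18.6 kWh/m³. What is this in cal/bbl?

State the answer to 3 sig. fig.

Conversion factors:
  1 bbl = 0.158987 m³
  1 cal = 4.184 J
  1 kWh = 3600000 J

2.54×10⁶ cal/bbl

18.6 kWh/m³ × 3600000 J/kWh = 6.696×10⁷ J/m³
6.696×10⁷ J/m³ ÷ 4.184 J/cal × 0.158987 m³/bbl = 2.5444×10⁶ cal/bbl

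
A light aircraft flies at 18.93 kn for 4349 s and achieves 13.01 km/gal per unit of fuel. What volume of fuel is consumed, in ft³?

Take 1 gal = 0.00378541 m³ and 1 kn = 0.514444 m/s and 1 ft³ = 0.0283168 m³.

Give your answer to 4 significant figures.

18.93 kn → 9.73842 m/s
d = v × t = 9.73842 × 4349 = 42352.4 m
13.01 km/gal → 3.43688×10⁶ m/m³
V = d / (distance per unit fuel) = 42352.4 / 3.43688×10⁶ = 0.0123229 m³
In ft³: 0.0123229 / 0.0283168 = 0.43518 ft³

0.4352 ft³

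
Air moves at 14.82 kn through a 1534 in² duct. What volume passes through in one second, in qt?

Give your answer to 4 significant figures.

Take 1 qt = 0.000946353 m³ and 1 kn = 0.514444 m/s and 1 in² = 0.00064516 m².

7973 qt

14.82 kn × 0.514444 → 7.62406 m/s
1534 in² × 0.00064516 → 0.989675 m²
V = v × A × t = 7.62406 m/s × 0.989675 m² × 1 s = 7.54534 m³
7.54534 m³ ÷ (0.000946353 m³/qt) = 7973.07 qt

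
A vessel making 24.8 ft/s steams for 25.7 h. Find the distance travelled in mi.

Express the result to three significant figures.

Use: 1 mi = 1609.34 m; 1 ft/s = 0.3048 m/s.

24.8 ft/s × 0.3048 → 7.55904 m/s
25.7 h × 3600 → 92520 s
d = v × t = 7.55904 m/s × 92520 s = 699362 m
699362 m ÷ (1609.34 m/mi) = 434.564 mi

435 mi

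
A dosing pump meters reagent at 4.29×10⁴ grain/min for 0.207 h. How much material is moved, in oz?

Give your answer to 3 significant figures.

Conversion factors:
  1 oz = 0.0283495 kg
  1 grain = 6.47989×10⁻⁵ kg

4.29×10⁴ grain/min → 0.0463312 kg/s
0.207 h → 745.2 s
m = ṁ × t = 0.0463312 × 745.2 = 34.526 kg
In oz: 34.526 / 0.0283495 = 1217.87 oz

1220 oz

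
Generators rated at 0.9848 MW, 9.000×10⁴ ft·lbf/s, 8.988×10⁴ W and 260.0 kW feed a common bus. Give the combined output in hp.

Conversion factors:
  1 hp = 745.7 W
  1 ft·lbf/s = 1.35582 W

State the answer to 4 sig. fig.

0.9848 MW × 1000000 = 984800 W
9.000×10⁴ ft·lbf/s × 1.35582 = 122024 W
8.988×10⁴ W (already W)
260.0 kW × 1000 = 260000 W
Total: 984800 + 122024 + 89880 + 260000 = 1.4567×10⁶ W
In hp: 1.4567×10⁶ / 745.7 = 1953.47 hp

1953 hp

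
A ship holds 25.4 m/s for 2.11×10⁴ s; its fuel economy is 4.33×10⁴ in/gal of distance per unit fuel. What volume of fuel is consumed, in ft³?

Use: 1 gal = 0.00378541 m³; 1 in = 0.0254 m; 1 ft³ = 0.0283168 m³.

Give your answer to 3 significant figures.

d = v × t = 25.4 × 21100 = 535940 m
4.33×10⁴ in/gal → 290542 m/m³
V = d / (distance per unit fuel) = 535940 / 290542 = 1.84462 m³
In ft³: 1.84462 / 0.0283168 = 65.1422 ft³

65.1 ft³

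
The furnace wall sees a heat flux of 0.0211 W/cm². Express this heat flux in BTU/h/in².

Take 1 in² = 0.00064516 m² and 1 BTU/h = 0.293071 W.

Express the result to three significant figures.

0.0211 W/cm² ÷ 0.0001 m²/cm² = 211 W/m²
211 W/m² ÷ 0.293071 W/BTU/h × 0.00064516 m²/in² = 0.464491 BTU/h/in²

0.464 BTU/h/in²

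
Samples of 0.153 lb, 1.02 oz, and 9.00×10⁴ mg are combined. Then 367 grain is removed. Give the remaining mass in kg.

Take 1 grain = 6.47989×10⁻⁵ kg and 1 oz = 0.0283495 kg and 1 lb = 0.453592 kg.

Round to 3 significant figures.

0.165 kg

0.153 lb × 0.453592 = 0.0693996 kg
1.02 oz × 0.0283495 = 0.0289165 kg
9.00×10⁴ mg × 10⁻⁶ = 0.09 kg
367 grain × 6.47989×10⁻⁵ = 0.0237812 kg
Net: 0.0693996 + 0.0289165 + 0.09 − 0.0237812 = 0.164535 kg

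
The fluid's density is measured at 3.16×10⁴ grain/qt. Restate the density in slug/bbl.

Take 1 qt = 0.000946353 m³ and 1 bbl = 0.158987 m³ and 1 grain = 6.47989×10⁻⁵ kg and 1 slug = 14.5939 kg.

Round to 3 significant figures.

23.6 slug/bbl

3.16×10⁴ grain/qt × 6.47989×10⁻⁵ kg/grain ÷ 0.000946353 m³/qt = 2163.72 kg/m³
2163.72 kg/m³ ÷ 14.5939 kg/slug × 0.158987 m³/bbl = 23.5717 slug/bbl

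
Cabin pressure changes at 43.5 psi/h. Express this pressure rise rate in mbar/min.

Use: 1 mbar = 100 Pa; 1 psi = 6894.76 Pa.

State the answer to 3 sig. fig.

43.5 psi/h × 6894.76 Pa/psi ÷ 3600 s/h = 83.3117 Pa/s
83.3117 Pa/s ÷ 100 Pa/mbar × 60 s/min = 49.987 mbar/min

50.0 mbar/min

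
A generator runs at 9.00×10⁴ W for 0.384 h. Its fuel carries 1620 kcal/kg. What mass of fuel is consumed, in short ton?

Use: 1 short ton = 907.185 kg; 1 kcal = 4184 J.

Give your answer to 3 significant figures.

0.384 h → 1382.4 s
E = P × t = 90000 × 1382.4 = 1.24416×10⁸ J
1620 kcal/kg → 6.77808×10⁶ J/kg
m = E / e_s = 1.24416×10⁸ / 6.77808×10⁶ = 18.3556 kg
In short ton: 18.3556 / 907.185 = 0.0202336 short ton

0.0202 short ton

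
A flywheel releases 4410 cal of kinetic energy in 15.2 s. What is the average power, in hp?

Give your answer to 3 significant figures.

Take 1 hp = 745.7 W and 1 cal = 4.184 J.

4410 cal × 4.184 = 18451.4 J
P = E / t = 18451.4 J / 15.2 s = 1213.91 W
1213.91 W ÷ (745.7 W/hp) = 1.62788 hp

1.63 hp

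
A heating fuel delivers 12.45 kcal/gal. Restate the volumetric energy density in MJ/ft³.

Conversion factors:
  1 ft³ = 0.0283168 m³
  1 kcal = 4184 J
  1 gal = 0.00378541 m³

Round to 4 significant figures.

0.3897 MJ/ft³

12.45 kcal/gal × 4184 J/kcal ÷ 0.00378541 m³/gal = 1.37609×10⁷ J/m³
1.37609×10⁷ J/m³ ÷ 1000000 J/MJ × 0.0283168 m³/ft³ = 0.389665 MJ/ft³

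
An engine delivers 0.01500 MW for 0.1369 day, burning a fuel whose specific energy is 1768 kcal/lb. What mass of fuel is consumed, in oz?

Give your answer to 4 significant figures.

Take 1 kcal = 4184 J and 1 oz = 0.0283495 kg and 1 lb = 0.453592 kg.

383.8 oz

0.01500 MW → 15000 W
0.1369 day → 11828.2 s
E = P × t = 15000 × 11828.2 = 1.77423×10⁸ J
1768 kcal/lb → 1.63083×10⁷ J/kg
m = E / e_s = 1.77423×10⁸ / 1.63083×10⁷ = 10.8793 kg
In oz: 10.8793 / 0.0283495 = 383.756 oz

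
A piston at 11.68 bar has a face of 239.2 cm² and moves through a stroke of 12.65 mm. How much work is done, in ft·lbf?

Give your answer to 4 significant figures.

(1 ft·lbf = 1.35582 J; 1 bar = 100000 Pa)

11.68 bar → 1.168×10⁶ Pa
239.2 cm² → 0.02392 m²
F = P × A = 1.168×10⁶ × 0.02392 = 27938.6 N
12.65 mm → 0.01265 m
W = F × d = 27938.6 × 0.01265 = 353.423 J
In ft·lbf: 353.423 / 1.35582 = 260.671 ft·lbf

260.7 ft·lbf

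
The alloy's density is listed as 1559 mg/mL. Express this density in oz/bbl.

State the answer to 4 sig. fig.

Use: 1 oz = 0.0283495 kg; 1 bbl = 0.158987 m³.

8743 oz/bbl

1559 mg/mL × 10⁻⁶ kg/mg ÷ 10⁻⁶ m³/mL = 1559 kg/m³
1559 kg/m³ ÷ 0.0283495 kg/oz × 0.158987 m³/bbl = 8743.04 oz/bbl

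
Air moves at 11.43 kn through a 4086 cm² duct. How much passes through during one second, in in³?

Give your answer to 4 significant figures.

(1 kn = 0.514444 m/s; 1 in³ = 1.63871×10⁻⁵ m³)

11.43 kn × 0.514444 → 5.88009 m/s
4086 cm² × 0.0001 → 0.4086 m²
V = v × A × t = 5.88009 m/s × 0.4086 m² × 1 s = 2.4026 m³
2.4026 m³ ÷ (1.63871×10⁻⁵ m³/in³) = 146615 in³

1.466×10⁵ in³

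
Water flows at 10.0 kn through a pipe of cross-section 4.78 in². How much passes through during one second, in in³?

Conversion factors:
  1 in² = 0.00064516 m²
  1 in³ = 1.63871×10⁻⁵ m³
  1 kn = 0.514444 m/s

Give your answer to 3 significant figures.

10.0 kn × 0.514444 = 5.14444 m/s
4.78 in² × 0.00064516 = 0.00308386 m²
V = v × A × t = 5.14444 m/s × 0.00308386 m² × 1 s = 0.0158647 m³
0.0158647 m³ ÷ (1.63871×10⁻⁵ m³/in³) = 968.121 in³

968 in³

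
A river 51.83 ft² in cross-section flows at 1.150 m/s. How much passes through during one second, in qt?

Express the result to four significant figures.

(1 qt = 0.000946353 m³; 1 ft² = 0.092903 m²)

51.83 ft² × 0.092903 = 4.81516 m²
V = v × A × t = 1.15 m/s × 4.81516 m² × 1 s = 5.53743 m³
5.53743 m³ ÷ (0.000946353 m³/qt) = 5851.34 qt

5851 qt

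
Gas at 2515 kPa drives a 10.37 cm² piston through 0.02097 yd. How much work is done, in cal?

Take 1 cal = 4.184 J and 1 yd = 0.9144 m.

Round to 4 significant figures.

2515 kPa → 2.515×10⁶ Pa
10.37 cm² → 0.001037 m²
F = P × A = 2.515×10⁶ × 0.001037 = 2608.05 N
0.02097 yd → 0.019175 m
W = F × d = 2608.05 × 0.019175 = 50.0094 J
In cal: 50.0094 / 4.184 = 11.9525 cal

11.95 cal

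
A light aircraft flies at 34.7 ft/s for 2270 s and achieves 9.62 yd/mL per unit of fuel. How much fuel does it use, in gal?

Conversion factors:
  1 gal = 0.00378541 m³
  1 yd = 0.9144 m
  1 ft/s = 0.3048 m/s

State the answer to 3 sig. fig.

0.721 gal

34.7 ft/s → 10.5766 m/s
d = v × t = 10.5766 × 2270 = 24008.9 m
9.62 yd/mL → 8.79653×10⁶ m/m³
V = d / (distance per unit fuel) = 24008.9 / 8.79653×10⁶ = 0.00272936 m³
In gal: 0.00272936 / 0.00378541 = 0.721021 gal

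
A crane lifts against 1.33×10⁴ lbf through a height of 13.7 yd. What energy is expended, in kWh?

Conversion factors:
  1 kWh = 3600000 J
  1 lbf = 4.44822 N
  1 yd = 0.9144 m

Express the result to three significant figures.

1.33×10⁴ lbf × 4.44822 → 59161.3 N
13.7 yd × 0.9144 → 12.5273 m
W = F × d = 59161.3 N × 12.5273 m = 741131 J
741131 J ÷ (3600000 J/kWh) = 0.20587 kWh

0.206 kWh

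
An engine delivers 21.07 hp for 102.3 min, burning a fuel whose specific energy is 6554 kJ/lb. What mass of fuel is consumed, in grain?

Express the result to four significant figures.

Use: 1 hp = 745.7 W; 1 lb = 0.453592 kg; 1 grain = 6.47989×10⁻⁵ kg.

1.030×10⁵ grain

21.07 hp → 15711.9 W
102.3 min → 6138 s
E = P × t = 15711.9 × 6138 = 9.64396×10⁷ J
6554 kJ/lb → 1.44491×10⁷ J/kg
m = E / e_s = 9.64396×10⁷ / 1.44491×10⁷ = 6.67444 kg
In grain: 6.67444 / 6.47989×10⁻⁵ = 103002 grain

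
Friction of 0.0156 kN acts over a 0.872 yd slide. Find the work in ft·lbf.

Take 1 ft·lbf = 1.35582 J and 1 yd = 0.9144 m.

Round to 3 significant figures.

9.17 ft·lbf

0.0156 kN × 1000 = 15.6 N
0.872 yd × 0.9144 = 0.797357 m
W = F × d = 15.6 N × 0.797357 m = 12.4388 J
12.4388 J ÷ (1.35582 J/ft·lbf) = 9.17437 ft·lbf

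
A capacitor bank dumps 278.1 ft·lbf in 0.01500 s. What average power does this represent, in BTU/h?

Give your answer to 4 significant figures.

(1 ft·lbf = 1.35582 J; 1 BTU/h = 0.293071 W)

8.577×10⁴ BTU/h

278.1 ft·lbf × 1.35582 = 377.054 J
P = E / t = 377.054 J / 0.015 s = 25136.9 W
25136.9 W ÷ (0.293071 W/BTU/h) = 85770.7 BTU/h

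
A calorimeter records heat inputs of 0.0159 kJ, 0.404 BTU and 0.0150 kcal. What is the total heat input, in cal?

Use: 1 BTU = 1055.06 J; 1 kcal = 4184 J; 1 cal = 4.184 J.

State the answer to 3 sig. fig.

0.0159 kJ × 1000 = 15.9 J
0.404 BTU × 1055.06 = 426.244 J
0.0150 kcal × 4184 = 62.76 J
Sum: 15.9 + 426.244 + 62.76 = 504.904 J
In cal: 504.904 / 4.184 = 120.675 cal

121 cal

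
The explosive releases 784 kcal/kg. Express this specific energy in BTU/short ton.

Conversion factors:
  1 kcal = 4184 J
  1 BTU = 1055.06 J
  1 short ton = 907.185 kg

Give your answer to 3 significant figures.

2.82×10⁶ BTU/short ton

784 kcal/kg × 4184 J/kcal = 3.28026×10⁶ J/kg
3.28026×10⁶ J/kg ÷ 1055.06 J/BTU × 907.185 kg/short ton = 2.82051×10⁶ BTU/short ton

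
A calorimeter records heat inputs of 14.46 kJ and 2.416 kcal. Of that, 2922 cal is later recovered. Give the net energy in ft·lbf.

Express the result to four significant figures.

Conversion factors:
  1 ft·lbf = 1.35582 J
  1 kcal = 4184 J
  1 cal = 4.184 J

9104 ft·lbf

14.46 kJ × 1000 → 14460 J
2.416 kcal × 4184 → 10108.5 J
2922 cal × 4.184 → 12225.6 J
Sum: 14460 + 10108.5 − 12225.6 = 12342.9 J
In ft·lbf: 12342.9 / 1.35582 = 9103.64 ft·lbf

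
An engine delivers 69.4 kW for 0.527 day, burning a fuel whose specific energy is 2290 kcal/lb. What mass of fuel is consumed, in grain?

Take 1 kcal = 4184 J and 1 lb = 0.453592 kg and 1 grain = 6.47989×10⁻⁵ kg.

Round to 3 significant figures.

69.4 kW → 69400 W
0.527 day → 45532.8 s
E = P × t = 69400 × 45532.8 = 3.15998×10⁹ J
2290 kcal/lb → 2.11233×10⁷ J/kg
m = E / e_s = 3.15998×10⁹ / 2.11233×10⁷ = 149.597 kg
In grain: 149.597 / 6.47989×10⁻⁵ = 2.30863×10⁶ grain

2.31×10⁶ grain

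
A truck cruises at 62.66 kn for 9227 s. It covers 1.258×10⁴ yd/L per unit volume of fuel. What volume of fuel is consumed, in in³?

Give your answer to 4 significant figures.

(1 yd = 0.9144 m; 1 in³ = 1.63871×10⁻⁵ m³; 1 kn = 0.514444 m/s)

1578 in³

62.66 kn → 32.2351 m/s
d = v × t = 32.2351 × 9227 = 297433 m
1.258×10⁴ yd/L → 1.15032×10⁷ m/m³
V = d / (distance per unit fuel) = 297433 / 1.15032×10⁷ = 0.0258565 m³
In in³: 0.0258565 / 1.63871×10⁻⁵ = 1577.86 in³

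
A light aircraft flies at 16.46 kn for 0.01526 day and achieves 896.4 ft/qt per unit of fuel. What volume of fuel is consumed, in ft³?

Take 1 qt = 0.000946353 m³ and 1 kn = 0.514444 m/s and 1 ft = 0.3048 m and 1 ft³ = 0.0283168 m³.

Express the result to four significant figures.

16.46 kn → 8.46775 m/s
0.01526 day → 1318.46 s
d = v × t = 8.46775 × 1318.46 = 11164.4 m
896.4 ft/qt → 288711 m/m³
V = d / (distance per unit fuel) = 11164.4 / 288711 = 0.0386698 m³
In ft³: 0.0386698 / 0.0283168 = 1.36561 ft³

1.366 ft³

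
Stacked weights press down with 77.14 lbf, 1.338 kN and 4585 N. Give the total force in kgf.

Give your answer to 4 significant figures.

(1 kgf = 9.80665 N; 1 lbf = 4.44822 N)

639.0 kgf

77.14 lbf × 4.44822 = 343.136 N
1.338 kN × 1000 = 1338 N
4585 N (already N)
Sum: 343.136 + 1338 + 4585 = 6266.14 N
In kgf: 6266.14 / 9.80665 = 638.968 kgf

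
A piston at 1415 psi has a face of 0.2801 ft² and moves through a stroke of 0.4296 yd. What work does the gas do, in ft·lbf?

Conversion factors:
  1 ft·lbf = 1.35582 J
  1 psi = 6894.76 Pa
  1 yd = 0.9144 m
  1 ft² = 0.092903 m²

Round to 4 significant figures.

1415 psi → 9.75609×10⁶ Pa
0.2801 ft² → 0.0260221 m²
F = P × A = 9.75609×10⁶ × 0.0260221 = 253874 N
0.4296 yd → 0.392826 m
W = F × d = 253874 × 0.392826 = 99728.3 J
In ft·lbf: 99728.3 / 1.35582 = 73555.7 ft·lbf

7.356×10⁴ ft·lbf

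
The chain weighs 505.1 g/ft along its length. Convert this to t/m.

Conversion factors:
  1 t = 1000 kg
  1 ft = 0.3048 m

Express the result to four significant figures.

505.1 g/ft × 0.001 kg/g ÷ 0.3048 m/ft = 1.65715 kg/m
1.65715 kg/m ÷ 1000 kg/t = 0.00165715 t/m

0.001657 t/m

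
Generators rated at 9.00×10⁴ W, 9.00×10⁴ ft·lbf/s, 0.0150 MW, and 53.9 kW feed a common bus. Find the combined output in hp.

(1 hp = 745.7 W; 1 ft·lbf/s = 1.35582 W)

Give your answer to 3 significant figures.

377 hp

9.00×10⁴ W (already W)
9.00×10⁴ ft·lbf/s × 1.35582 = 122024 W
0.0150 MW × 1000000 = 15000 W
53.9 kW × 1000 = 53900 W
Combined: 90000 + 122024 + 15000 + 53900 = 280924 W
In hp: 280924 / 745.7 = 376.725 hp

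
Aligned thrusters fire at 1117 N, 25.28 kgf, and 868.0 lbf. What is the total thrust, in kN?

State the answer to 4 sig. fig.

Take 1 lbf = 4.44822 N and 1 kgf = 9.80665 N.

5.226 kN

1117 N (already N)
25.28 kgf × 9.80665 → 247.912 N
868.0 lbf × 4.44822 → 3861.05 N
Total: 1117 + 247.912 + 3861.05 = 5225.96 N
In kN: 5225.96 / 1000 = 5.22596 kN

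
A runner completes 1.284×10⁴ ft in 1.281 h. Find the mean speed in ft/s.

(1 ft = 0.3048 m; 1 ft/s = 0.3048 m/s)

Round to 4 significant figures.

1.284×10⁴ ft × 0.3048 → 3913.63 m
1.281 h × 3600 → 4611.6 s
v = d / t = 3913.63 m / 4611.6 s = 0.848649 m/s
0.848649 m/s ÷ (0.3048 m/s/ft/s) = 2.78428 ft/s

2.784 ft/s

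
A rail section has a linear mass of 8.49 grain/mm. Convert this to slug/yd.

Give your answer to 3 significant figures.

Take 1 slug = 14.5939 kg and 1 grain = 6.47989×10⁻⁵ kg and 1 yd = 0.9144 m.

8.49 grain/mm × 6.47989×10⁻⁵ kg/grain ÷ 0.001 m/mm = 0.550143 kg/m
0.550143 kg/m ÷ 14.5939 kg/slug × 0.9144 m/yd = 0.0344699 slug/yd

0.0345 slug/yd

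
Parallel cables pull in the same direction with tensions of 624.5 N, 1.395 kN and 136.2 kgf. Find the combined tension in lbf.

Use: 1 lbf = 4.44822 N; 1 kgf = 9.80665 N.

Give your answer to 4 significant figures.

754.3 lbf

624.5 N (already N)
1.395 kN × 1000 = 1395 N
136.2 kgf × 9.80665 = 1335.67 N
Sum: 624.5 + 1395 + 1335.67 = 3355.17 N
In lbf: 3355.17 / 4.44822 = 754.272 lbf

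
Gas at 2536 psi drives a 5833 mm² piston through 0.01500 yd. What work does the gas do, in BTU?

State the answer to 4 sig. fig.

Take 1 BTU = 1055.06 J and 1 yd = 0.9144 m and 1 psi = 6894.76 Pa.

1.326 BTU

2536 psi → 1.74851×10⁷ Pa
5833 mm² → 0.005833 m²
F = P × A = 1.74851×10⁷ × 0.005833 = 101991 N
0.01500 yd → 0.013716 m
W = F × d = 101991 × 0.013716 = 1398.91 J
In BTU: 1398.91 / 1055.06 = 1.32591 BTU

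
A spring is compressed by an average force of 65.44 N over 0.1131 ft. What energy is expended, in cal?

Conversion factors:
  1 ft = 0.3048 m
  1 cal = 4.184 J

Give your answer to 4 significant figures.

0.1131 ft × 0.3048 = 0.0344729 m
W = F × d = 65.44 N × 0.0344729 m = 2.25591 J
2.25591 J ÷ (4.184 J/cal) = 0.539175 cal

0.5392 cal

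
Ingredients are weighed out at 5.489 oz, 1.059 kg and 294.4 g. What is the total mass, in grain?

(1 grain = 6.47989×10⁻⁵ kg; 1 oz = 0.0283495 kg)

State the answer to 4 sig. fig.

5.489 oz × 0.0283495 = 0.15561 kg
1.059 kg (already kg)
294.4 g × 0.001 = 0.2944 kg
Total: 0.15561 + 1.059 + 0.2944 = 1.50901 kg
In grain: 1.50901 / 6.47989×10⁻⁵ = 23287.6 grain

2.329×10⁴ grain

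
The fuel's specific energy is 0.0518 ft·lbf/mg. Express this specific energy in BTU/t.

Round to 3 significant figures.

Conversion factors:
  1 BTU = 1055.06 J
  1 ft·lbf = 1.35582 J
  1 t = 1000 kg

6.66×10⁴ BTU/t

0.0518 ft·lbf/mg × 1.35582 J/ft·lbf ÷ 10⁻⁶ kg/mg = 70231.5 J/kg
70231.5 J/kg ÷ 1055.06 J/BTU × 1000 kg/t = 66566.4 BTU/t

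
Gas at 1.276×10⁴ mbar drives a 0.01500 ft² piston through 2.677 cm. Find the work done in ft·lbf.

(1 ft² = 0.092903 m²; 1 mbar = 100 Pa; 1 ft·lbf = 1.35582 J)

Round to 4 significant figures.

1.276×10⁴ mbar → 1.276×10⁶ Pa
0.01500 ft² → 0.00139354 m²
F = P × A = 1.276×10⁶ × 0.00139354 = 1778.16 N
2.677 cm → 0.02677 m
W = F × d = 1778.16 × 0.02677 = 47.6013 J
In ft·lbf: 47.6013 / 1.35582 = 35.1089 ft·lbf

35.11 ft·lbf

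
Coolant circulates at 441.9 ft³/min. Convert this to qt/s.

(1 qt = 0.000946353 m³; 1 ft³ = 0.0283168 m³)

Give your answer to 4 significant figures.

220.4 qt/s

441.9 ft³/min × 0.0283168 m³/ft³ ÷ 60 s/min = 0.208553 m³/s
0.208553 m³/s ÷ 0.000946353 m³/qt = 220.375 qt/s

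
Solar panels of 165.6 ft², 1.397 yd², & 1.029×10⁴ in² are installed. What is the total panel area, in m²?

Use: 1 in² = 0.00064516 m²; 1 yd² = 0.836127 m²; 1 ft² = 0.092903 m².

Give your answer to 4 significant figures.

23.19 m²

165.6 ft² × 0.092903 = 15.3847 m²
1.397 yd² × 0.836127 = 1.16807 m²
1.029×10⁴ in² × 0.00064516 = 6.6387 m²
Combined: 15.3847 + 1.16807 + 6.6387 = 23.1915 m²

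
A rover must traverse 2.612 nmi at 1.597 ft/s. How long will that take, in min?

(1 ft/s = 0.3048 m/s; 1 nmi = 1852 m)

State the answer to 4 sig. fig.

2.612 nmi × 1852 → 4837.42 m
1.597 ft/s × 0.3048 → 0.486766 m/s
t = d / v = 4837.42 m / 0.486766 m/s = 9937.88 s
9937.88 s ÷ (60 s/min) = 165.631 min

165.6 min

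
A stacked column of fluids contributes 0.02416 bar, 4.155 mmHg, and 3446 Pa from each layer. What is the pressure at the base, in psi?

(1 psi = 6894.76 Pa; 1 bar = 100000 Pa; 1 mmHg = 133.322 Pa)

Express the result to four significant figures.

0.02416 bar × 100000 → 2416 Pa
4.155 mmHg × 133.322 → 553.953 Pa
3446 Pa (already Pa)
Sum: 2416 + 553.953 + 3446 = 6415.95 Pa
In psi: 6415.95 / 6894.76 = 0.930555 psi

0.9306 psi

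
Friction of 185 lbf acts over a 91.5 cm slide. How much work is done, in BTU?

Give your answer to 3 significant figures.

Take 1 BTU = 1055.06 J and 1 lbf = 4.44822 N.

185 lbf × 4.44822 → 822.921 N
91.5 cm × 0.01 → 0.915 m
W = F × d = 822.921 N × 0.915 m = 752.973 J
752.973 J ÷ (1055.06 J/BTU) = 0.713678 BTU

0.714 BTU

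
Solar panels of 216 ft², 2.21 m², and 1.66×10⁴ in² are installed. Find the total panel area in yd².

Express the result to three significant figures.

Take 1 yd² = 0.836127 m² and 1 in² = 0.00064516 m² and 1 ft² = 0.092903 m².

216 ft² × 0.092903 → 20.067 m²
2.21 m² (already m²)
1.66×10⁴ in² × 0.00064516 → 10.7097 m²
Total: 20.067 + 2.21 + 10.7097 = 32.9867 m²
In yd²: 32.9867 / 0.836127 = 39.4518 yd²

39.5 yd²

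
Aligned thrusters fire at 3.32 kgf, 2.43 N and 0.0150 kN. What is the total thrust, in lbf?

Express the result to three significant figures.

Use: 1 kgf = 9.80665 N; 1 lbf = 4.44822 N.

11.2 lbf

3.32 kgf × 9.80665 = 32.5581 N
2.43 N (already N)
0.0150 kN × 1000 = 15 N
Combined: 32.5581 + 2.43 + 15 = 49.9881 N
In lbf: 49.9881 / 4.44822 = 11.2378 lbf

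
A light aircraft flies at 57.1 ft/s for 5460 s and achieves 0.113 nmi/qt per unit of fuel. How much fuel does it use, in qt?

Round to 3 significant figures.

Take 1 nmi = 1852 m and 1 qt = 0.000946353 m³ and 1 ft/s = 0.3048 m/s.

454 qt

57.1 ft/s → 17.4041 m/s
d = v × t = 17.4041 × 5460 = 95026.4 m
0.113 nmi/qt → 221139 m/m³
V = d / (distance per unit fuel) = 95026.4 / 221139 = 0.429713 m³
In qt: 0.429713 / 0.000946353 = 454.073 qt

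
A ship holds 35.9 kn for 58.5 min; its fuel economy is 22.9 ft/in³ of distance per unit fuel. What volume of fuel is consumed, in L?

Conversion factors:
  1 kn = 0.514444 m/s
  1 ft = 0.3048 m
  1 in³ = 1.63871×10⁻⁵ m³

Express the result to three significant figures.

152 L

35.9 kn → 18.4685 m/s
58.5 min → 3510 s
d = v × t = 18.4685 × 3510 = 64824.4 m
22.9 ft/in³ → 425940 m/m³
V = d / (distance per unit fuel) = 64824.4 / 425940 = 0.152191 m³
In L: 0.152191 / 0.001 = 152.191 L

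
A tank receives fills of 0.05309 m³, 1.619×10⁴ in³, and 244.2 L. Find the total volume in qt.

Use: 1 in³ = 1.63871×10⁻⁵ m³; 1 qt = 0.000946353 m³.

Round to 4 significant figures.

0.05309 m³ (already m³)
1.619×10⁴ in³ × 1.63871×10⁻⁵ = 0.265307 m³
244.2 L × 0.001 = 0.2442 m³
Sum: 0.05309 + 0.265307 + 0.2442 = 0.562597 m³
In qt: 0.562597 / 0.000946353 = 594.49 qt

594.5 qt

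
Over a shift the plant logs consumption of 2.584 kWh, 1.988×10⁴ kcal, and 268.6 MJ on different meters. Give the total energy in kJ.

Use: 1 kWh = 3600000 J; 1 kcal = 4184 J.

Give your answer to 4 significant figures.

2.584 kWh × 3600000 = 9.3024×10⁶ J
1.988×10⁴ kcal × 4184 = 8.31779×10⁷ J
268.6 MJ × 1000000 = 2.686×10⁸ J
Sum: 9.3024×10⁶ + 8.31779×10⁷ + 2.686×10⁸ = 3.6108×10⁸ J
In kJ: 3.6108×10⁸ / 1000 = 361080 kJ

3.611×10⁵ kJ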